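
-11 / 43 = -0.26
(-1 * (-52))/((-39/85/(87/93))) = -9860/93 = -106.02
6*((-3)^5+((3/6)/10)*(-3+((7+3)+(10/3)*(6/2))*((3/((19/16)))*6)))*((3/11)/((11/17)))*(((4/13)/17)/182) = -779733/13598585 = -0.06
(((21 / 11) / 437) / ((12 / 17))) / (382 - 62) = 119 / 6152960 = 0.00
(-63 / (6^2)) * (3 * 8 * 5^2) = -1050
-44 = -44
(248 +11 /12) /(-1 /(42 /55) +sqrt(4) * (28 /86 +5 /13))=11688131 /5206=2245.13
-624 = -624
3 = 3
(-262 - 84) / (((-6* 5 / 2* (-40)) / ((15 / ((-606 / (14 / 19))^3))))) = 59339 / 3816090661860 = 0.00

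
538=538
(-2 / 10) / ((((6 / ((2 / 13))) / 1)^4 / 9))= -1 / 1285245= -0.00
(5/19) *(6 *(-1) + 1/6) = -175/114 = -1.54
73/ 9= 8.11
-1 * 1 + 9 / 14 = -0.36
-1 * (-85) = 85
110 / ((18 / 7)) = 385 / 9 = 42.78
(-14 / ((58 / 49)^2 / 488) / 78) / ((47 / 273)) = -363.12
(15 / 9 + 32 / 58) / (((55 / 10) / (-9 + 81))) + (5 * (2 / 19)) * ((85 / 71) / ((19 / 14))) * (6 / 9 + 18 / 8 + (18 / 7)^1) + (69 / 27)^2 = 25245851210 / 662279409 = 38.12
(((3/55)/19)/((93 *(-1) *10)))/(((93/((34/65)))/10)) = -0.00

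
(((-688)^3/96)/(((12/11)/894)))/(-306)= 4169983136/459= 9084930.58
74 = 74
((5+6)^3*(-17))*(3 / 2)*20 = -678810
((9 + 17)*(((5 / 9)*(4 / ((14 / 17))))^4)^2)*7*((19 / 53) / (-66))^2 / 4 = 409215370882662500000 / 108444111427732429503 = 3.77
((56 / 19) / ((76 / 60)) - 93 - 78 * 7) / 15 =-76613 / 1805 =-42.44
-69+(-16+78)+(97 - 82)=8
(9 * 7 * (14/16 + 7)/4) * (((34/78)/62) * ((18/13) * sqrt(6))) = 2.96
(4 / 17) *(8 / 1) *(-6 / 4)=-48 / 17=-2.82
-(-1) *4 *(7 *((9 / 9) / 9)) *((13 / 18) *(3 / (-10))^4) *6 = 273 / 2500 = 0.11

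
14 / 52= 7 / 26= 0.27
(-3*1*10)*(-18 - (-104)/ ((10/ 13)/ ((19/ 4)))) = -18726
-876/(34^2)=-0.76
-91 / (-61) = 91 / 61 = 1.49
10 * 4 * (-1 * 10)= -400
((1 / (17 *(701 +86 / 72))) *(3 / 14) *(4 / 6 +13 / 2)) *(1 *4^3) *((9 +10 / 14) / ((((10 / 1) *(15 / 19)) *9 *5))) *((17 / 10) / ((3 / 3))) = 52288 / 136618125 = 0.00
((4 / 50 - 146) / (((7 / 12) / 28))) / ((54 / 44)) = -428032 / 75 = -5707.09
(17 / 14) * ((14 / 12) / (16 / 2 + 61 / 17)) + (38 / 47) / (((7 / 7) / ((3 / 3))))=103415 / 111108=0.93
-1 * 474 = -474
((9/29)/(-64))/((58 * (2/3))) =-27/215296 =-0.00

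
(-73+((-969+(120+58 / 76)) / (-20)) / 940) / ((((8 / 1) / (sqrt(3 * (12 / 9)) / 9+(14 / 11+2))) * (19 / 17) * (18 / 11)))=-51093960649 / 2931897600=-17.43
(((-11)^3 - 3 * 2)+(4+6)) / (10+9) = -1327 / 19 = -69.84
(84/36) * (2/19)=14/57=0.25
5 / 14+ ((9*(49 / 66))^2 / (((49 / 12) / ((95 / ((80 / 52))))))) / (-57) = -38921 / 3388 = -11.49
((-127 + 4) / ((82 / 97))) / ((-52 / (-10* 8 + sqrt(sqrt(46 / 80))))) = -2910 / 13 + 291* 46^(1 / 4)* 5^(3 / 4) / 1040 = -221.41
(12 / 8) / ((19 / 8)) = 12 / 19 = 0.63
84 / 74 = 42 / 37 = 1.14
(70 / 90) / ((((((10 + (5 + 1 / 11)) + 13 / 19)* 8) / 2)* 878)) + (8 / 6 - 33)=-471433111 / 14887368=-31.67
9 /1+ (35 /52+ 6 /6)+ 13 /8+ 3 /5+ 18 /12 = 7487 /520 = 14.40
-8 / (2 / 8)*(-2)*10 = 640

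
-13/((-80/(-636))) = -2067/20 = -103.35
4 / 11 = 0.36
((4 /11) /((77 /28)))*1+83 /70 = 11163 /8470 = 1.32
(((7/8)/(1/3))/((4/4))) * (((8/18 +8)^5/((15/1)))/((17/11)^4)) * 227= 7373481793836928/24659157645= 299015.96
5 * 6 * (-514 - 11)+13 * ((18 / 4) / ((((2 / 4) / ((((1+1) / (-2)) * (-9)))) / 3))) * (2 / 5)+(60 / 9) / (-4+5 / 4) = -2390656 / 165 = -14488.82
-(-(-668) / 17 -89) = 845 / 17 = 49.71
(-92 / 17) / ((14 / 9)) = -414 / 119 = -3.48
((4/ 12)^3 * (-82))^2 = 6724/ 729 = 9.22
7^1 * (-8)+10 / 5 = -54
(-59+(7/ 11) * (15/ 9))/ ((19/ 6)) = -3824/ 209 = -18.30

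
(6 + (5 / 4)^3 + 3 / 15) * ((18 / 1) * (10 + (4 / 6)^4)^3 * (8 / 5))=367581994346 / 1476225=249001.33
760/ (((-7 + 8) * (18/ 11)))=4180/ 9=464.44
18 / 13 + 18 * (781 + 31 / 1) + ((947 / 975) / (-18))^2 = 4502191901809 / 308002500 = 14617.39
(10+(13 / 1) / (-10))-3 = 57 / 10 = 5.70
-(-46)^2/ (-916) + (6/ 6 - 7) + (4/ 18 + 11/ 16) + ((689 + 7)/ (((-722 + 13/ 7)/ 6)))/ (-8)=-341669617/ 166232016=-2.06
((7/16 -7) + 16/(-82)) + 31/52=-52545/8528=-6.16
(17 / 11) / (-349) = -17 / 3839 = -0.00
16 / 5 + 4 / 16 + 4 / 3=287 / 60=4.78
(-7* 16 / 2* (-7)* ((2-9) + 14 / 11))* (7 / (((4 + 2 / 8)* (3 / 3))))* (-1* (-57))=-39414816 / 187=-210774.42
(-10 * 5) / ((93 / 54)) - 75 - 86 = -5891 / 31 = -190.03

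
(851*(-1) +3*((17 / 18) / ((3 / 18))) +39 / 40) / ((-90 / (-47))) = -522029 / 1200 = -435.02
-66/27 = -2.44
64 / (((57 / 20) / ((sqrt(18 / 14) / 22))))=640 * sqrt(7) / 1463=1.16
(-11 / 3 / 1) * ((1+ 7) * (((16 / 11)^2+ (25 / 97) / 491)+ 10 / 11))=-139476056 / 1571691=-88.74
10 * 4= 40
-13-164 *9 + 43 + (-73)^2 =3883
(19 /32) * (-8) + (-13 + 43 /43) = -67 /4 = -16.75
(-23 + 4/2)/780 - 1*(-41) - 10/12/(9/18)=30659/780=39.31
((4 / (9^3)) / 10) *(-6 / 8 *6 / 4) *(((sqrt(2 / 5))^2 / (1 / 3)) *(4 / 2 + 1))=-1 / 450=-0.00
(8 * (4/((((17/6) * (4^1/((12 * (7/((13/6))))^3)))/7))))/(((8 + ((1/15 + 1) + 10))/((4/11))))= 1290482565120/58749977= 21965.67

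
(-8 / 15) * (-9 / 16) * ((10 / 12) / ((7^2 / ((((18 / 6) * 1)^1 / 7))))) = 3 / 1372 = 0.00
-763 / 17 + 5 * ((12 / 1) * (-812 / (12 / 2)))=-138803 / 17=-8164.88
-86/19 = -4.53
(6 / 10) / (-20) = -3 / 100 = -0.03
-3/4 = -0.75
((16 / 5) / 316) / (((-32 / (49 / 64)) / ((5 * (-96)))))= 147 / 1264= 0.12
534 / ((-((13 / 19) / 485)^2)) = -45345264150 / 169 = -268315172.49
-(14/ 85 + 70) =-5964/ 85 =-70.16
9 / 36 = 0.25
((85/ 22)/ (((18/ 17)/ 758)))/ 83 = 547655/ 16434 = 33.32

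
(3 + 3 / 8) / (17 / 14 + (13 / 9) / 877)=1491777 / 537452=2.78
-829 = -829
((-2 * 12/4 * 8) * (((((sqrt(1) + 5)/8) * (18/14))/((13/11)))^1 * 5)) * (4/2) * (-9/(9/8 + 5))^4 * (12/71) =-11493410734080/37246379261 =-308.58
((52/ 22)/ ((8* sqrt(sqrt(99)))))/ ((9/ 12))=13* 11^(3/ 4)* sqrt(3)/ 1089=0.12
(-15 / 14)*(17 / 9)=-85 / 42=-2.02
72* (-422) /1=-30384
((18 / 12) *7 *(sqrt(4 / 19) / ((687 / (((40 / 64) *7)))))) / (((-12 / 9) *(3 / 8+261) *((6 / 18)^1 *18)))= -245 *sqrt(19) / 72783528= -0.00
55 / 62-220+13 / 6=-20176 / 93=-216.95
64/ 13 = 4.92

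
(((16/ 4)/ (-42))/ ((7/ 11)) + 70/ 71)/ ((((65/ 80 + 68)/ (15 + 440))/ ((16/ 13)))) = 11171840/ 1641591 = 6.81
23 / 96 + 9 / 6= 167 / 96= 1.74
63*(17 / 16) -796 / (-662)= 360869 / 5296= 68.14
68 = 68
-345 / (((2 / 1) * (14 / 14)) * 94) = -345 / 188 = -1.84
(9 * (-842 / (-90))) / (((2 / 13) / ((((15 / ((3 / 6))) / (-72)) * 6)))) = -1368.25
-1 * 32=-32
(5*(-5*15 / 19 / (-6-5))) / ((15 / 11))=25 / 19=1.32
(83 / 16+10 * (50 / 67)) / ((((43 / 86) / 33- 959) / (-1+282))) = -125751153 / 33925048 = -3.71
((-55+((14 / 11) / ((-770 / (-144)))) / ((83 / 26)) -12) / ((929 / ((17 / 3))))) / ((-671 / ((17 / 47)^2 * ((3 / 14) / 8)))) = 16510927493 / 7744358334346480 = 0.00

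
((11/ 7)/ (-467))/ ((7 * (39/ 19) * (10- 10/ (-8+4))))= -418/ 22310925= -0.00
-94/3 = -31.33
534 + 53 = 587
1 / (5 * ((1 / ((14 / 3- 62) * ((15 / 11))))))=-172 / 11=-15.64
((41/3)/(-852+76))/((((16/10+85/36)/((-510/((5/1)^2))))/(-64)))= -401472/69161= -5.80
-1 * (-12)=12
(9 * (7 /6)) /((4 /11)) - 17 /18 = 2011 /72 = 27.93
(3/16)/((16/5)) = 15/256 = 0.06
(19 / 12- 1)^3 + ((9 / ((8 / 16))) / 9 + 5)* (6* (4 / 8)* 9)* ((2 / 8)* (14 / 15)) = 382739 / 8640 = 44.30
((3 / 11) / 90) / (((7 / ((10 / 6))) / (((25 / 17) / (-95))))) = -5 / 447678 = -0.00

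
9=9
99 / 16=6.19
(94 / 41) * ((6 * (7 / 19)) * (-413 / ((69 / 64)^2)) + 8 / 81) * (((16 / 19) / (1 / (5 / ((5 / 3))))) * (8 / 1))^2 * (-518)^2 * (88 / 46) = -11625380430177407860736 / 30794324157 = -377516985627.20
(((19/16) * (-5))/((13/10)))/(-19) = 25/104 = 0.24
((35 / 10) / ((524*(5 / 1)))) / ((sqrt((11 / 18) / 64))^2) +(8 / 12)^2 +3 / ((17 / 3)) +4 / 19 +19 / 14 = 786272759 / 293229090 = 2.68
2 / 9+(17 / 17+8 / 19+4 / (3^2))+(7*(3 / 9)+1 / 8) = 691 / 152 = 4.55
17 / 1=17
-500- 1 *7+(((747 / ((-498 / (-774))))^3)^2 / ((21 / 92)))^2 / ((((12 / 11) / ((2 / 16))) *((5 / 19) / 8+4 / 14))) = 41398736253681184230537420000000000000.00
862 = 862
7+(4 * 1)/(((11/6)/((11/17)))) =143/17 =8.41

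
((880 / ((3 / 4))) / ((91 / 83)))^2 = 85357465600 / 74529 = 1145291.97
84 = 84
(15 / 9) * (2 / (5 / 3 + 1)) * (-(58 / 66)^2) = -0.97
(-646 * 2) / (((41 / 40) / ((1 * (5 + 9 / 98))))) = -12894160 / 2009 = -6418.20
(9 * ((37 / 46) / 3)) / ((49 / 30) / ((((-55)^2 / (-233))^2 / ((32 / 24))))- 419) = -45707371875 / 7936366846438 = -0.01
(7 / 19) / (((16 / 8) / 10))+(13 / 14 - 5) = -593 / 266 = -2.23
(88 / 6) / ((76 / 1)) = 11 / 57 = 0.19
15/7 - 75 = -510/7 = -72.86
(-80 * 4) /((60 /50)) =-266.67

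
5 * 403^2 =812045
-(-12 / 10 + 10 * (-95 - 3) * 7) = 34306 / 5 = 6861.20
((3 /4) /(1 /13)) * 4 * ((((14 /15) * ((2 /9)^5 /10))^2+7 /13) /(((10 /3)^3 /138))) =3157719138158249 /40356300937500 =78.25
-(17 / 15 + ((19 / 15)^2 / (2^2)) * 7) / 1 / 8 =-3547 / 7200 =-0.49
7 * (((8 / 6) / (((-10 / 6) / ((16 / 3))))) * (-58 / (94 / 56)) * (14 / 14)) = 1031.99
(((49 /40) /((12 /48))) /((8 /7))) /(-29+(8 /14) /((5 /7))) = -343 /2256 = -0.15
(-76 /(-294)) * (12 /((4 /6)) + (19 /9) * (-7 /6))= 15941 /3969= 4.02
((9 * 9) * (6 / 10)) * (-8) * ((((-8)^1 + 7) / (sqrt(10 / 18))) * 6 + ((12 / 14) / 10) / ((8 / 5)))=-729 / 35 + 34992 * sqrt(5) / 25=3108.95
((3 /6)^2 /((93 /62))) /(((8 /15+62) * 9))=5 /16884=0.00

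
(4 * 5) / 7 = 20 / 7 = 2.86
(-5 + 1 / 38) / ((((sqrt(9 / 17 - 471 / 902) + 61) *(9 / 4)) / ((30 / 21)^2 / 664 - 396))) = 9038628400758 / 629859983417 - 9663117 *sqrt(1702074) / 629859983417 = 14.33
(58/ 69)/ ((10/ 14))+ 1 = 751/ 345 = 2.18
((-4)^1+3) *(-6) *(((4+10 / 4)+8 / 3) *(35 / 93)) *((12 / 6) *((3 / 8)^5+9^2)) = 1703272725 / 507904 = 3353.53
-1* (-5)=5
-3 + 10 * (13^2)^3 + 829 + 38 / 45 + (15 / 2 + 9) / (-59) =256307946959 / 5310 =48268916.56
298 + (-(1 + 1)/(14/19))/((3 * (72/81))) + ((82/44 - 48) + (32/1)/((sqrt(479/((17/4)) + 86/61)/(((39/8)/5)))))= 26 * sqrt(1014186)/8965 + 154521/616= 253.77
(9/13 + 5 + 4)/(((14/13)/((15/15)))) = 9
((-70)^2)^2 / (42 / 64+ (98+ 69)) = 153664000 / 1073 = 143209.69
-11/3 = -3.67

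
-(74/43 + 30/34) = -1903/731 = -2.60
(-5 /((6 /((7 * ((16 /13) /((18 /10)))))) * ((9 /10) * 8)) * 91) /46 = -6125 /5589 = -1.10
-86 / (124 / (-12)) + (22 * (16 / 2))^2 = 960514 / 31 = 30984.32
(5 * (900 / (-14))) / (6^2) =-125 / 14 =-8.93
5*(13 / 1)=65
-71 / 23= -3.09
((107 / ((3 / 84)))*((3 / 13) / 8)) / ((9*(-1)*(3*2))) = -749 / 468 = -1.60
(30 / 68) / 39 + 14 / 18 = 3139 / 3978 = 0.79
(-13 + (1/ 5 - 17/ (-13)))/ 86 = -747/ 5590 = -0.13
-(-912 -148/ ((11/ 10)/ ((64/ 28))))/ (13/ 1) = 93904/ 1001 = 93.81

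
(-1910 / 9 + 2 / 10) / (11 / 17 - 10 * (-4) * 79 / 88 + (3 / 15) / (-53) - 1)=-94560851 / 15856182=-5.96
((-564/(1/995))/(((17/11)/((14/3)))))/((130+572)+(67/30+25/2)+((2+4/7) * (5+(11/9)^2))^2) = -571679677800/335870581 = -1702.08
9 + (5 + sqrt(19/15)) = sqrt(285)/15 + 14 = 15.13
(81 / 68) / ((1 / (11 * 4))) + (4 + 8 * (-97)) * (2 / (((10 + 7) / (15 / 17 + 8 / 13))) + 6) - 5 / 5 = -17720334 / 3757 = -4716.62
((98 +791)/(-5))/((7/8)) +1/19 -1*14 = -20629/95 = -217.15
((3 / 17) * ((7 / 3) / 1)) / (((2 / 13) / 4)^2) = 4732 / 17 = 278.35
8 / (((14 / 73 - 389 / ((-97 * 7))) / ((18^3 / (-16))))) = -144537372 / 37903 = -3813.35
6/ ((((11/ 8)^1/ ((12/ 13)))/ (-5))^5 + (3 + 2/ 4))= 152882380800000/ 89121591691057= 1.72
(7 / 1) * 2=14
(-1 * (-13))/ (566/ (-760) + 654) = 4940/ 248237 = 0.02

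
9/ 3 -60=-57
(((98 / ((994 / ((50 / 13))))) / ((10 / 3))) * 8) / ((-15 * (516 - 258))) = -28 / 119067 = -0.00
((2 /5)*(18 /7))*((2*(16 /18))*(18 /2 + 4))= 832 /35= 23.77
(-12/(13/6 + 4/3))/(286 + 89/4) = -32/2877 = -0.01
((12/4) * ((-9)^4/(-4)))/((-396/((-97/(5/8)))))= -212139/110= -1928.54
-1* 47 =-47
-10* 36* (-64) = 23040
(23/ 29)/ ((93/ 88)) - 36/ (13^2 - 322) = 45196/ 45849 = 0.99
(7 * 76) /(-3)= -532 /3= -177.33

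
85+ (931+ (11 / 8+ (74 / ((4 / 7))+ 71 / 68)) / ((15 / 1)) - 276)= 1527541 / 2040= 748.79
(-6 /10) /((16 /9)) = -27 /80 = -0.34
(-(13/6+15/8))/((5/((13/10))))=-1261/1200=-1.05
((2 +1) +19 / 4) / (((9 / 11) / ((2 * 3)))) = 341 / 6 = 56.83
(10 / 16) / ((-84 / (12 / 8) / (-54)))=135 / 224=0.60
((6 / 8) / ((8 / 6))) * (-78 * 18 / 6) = -1053 / 8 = -131.62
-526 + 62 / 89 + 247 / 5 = -211777 / 445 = -475.90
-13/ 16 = -0.81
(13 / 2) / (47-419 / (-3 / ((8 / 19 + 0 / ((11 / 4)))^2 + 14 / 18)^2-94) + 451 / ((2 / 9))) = 12177844237 / 3898421629439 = 0.00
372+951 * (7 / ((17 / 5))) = 39609 / 17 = 2329.94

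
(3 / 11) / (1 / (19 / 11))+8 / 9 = 1481 / 1089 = 1.36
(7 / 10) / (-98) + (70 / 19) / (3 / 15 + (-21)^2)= 0.00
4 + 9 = 13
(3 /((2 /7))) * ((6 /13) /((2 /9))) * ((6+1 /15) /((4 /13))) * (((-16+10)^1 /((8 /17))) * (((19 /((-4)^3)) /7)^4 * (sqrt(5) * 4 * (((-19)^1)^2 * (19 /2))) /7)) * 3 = -48003593999517 * sqrt(5) /460366807040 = -233.16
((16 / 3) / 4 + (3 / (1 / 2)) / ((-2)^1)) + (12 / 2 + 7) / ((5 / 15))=112 / 3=37.33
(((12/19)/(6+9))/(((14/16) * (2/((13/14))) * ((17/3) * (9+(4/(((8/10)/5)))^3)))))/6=0.00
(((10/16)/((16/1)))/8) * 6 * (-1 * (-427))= 6405/512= 12.51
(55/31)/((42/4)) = 110/651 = 0.17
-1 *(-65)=65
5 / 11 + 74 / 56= 547 / 308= 1.78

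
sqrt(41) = 6.40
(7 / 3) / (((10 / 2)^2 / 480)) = 224 / 5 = 44.80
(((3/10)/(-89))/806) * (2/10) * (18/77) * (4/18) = -3/69043975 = -0.00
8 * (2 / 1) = 16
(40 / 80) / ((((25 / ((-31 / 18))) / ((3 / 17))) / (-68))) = 31 / 75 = 0.41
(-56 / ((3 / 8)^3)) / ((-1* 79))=28672 / 2133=13.44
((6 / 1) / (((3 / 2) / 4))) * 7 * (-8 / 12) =-224 / 3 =-74.67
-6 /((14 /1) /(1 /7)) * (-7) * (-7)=-3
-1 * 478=-478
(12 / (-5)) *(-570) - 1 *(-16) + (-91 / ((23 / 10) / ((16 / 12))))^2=19838824 / 4761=4166.94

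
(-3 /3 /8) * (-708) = 177 /2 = 88.50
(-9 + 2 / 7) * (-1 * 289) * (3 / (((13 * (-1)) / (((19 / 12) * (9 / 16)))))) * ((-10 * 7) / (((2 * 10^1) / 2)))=3623.27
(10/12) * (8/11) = 20/33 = 0.61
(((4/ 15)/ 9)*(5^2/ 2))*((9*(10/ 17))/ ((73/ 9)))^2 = 243000/ 1540081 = 0.16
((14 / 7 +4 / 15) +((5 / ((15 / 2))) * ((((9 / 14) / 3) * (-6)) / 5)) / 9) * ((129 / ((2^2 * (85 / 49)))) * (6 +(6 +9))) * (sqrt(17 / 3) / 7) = 17759 * sqrt(51) / 425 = 298.41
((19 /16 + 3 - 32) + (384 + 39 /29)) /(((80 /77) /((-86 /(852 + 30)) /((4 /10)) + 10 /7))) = 381392605 /935424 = 407.72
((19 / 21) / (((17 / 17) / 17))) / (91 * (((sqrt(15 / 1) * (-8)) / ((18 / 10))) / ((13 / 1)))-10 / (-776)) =-389005696 * sqrt(15) / 11802649465-1127916 / 82618546255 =-0.13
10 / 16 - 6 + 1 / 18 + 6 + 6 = 481 / 72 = 6.68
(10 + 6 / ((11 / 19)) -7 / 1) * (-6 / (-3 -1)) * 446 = 98343 / 11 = 8940.27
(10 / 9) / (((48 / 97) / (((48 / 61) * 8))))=7760 / 549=14.13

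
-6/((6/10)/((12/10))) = -12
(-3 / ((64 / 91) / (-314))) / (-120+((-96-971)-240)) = -42861 / 45664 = -0.94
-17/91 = -0.19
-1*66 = -66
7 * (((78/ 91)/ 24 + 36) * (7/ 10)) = 7063/ 40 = 176.58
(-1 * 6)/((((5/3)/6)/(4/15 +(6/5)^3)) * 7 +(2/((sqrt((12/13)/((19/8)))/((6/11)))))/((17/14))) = 16830000/3241049- 646272 * sqrt(1482)/3241049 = -2.48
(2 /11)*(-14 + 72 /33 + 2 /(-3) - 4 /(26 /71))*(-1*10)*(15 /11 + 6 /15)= 3896296 /51909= 75.06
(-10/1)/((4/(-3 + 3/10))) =27/4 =6.75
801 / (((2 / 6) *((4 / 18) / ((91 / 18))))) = 218673 / 4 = 54668.25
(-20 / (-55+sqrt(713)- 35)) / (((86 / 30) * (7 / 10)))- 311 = -691234457 / 2223487+3000 * sqrt(713) / 2223487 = -310.84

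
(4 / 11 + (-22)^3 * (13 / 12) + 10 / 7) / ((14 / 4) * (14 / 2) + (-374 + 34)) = 5328496 / 145761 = 36.56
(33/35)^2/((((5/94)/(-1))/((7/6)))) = -19.50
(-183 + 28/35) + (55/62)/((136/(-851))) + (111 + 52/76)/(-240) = -452306183/2403120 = -188.22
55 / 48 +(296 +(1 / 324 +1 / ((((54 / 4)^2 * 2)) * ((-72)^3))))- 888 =-80384637169 / 136048896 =-590.85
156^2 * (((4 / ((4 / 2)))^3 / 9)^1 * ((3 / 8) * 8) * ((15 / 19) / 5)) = 194688 / 19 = 10246.74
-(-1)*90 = 90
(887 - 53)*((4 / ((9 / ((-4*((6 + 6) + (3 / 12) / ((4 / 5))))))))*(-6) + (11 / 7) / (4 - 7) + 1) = 109929.14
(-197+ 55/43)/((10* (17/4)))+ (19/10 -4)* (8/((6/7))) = -17694/731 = -24.21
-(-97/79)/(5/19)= 1843/395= 4.67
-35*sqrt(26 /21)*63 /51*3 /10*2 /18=-7*sqrt(546) /102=-1.60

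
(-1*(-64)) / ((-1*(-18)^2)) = -16 / 81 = -0.20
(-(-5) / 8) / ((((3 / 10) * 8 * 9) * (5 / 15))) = 25 / 288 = 0.09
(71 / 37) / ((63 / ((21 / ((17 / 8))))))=0.30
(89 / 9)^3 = 704969 / 729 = 967.04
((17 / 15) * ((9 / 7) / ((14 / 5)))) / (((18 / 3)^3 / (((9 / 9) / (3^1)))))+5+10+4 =402209 / 21168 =19.00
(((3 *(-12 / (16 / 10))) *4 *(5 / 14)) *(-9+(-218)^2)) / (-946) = 248625 / 154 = 1614.45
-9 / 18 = -1 / 2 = -0.50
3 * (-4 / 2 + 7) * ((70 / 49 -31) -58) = -9195 / 7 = -1313.57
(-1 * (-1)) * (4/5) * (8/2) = 16/5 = 3.20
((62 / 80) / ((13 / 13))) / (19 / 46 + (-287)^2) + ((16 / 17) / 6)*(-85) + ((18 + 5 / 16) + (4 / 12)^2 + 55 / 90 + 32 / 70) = 117606733403 / 19096524720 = 6.16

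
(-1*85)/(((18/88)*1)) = -3740/9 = -415.56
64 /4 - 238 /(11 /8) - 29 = -2047 /11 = -186.09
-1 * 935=-935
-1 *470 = -470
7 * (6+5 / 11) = 497 / 11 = 45.18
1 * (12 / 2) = 6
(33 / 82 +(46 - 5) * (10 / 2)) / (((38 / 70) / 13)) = 4918.85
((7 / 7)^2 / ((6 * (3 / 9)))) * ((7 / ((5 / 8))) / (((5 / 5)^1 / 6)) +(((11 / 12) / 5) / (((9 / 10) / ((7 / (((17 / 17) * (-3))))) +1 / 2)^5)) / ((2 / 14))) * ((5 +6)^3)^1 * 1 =5388304793333 / 122880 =43850136.66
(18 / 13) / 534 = 3 / 1157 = 0.00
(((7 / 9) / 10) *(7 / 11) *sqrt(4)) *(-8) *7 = -2744 / 495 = -5.54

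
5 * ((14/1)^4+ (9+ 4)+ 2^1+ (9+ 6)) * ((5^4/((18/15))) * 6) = 600718750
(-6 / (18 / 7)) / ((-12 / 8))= 1.56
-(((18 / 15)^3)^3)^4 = -10314424798490535546171949056 / 14551915228366851806640625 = -708.80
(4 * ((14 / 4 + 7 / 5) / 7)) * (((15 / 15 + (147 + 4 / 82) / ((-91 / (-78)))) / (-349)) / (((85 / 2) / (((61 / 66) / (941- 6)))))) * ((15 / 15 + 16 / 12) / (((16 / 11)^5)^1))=-20722135357 / 2439099777024000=-0.00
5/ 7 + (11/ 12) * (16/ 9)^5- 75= -71931352/ 1240029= -58.01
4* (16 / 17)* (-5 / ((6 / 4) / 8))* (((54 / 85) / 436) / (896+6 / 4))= -9216 / 56544295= -0.00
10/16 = 5/8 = 0.62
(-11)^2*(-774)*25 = -2341350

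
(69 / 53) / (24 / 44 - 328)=-759 / 190906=-0.00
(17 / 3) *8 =136 / 3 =45.33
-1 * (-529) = 529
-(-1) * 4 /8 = 1 /2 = 0.50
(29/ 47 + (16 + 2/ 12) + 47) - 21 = 12065/ 282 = 42.78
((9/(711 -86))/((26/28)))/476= 0.00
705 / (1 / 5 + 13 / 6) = 21150 / 71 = 297.89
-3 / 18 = -0.17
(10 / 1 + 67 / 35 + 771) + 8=27682 / 35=790.91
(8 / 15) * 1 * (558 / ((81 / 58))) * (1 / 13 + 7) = 2646656 / 1755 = 1508.07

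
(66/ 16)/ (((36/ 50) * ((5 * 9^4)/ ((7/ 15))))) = 77/ 944784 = 0.00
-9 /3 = -3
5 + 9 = 14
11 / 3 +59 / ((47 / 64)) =11845 / 141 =84.01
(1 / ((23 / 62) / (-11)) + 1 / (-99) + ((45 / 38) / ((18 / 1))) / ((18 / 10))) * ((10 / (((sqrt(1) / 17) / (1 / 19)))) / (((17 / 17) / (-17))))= 7408212995 / 1643994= 4506.23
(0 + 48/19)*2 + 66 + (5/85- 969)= -290018/323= -897.89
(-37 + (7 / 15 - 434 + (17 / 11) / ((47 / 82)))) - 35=-3899501 / 7755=-502.84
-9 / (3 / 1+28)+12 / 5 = 327 / 155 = 2.11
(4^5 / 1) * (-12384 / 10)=-6340608 / 5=-1268121.60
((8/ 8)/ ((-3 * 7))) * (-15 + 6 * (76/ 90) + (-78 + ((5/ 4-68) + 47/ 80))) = 36983/ 5040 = 7.34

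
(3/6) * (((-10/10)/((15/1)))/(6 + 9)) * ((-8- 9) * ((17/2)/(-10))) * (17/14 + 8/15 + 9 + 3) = -834343/1890000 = -0.44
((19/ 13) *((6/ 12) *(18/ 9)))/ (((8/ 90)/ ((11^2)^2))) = 12518055/ 52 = 240731.83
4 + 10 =14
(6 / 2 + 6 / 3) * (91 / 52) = 35 / 4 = 8.75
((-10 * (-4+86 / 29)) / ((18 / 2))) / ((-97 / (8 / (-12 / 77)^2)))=-296450 / 75951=-3.90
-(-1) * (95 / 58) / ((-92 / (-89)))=8455 / 5336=1.58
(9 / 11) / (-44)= -9 / 484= -0.02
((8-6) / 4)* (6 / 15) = 1 / 5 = 0.20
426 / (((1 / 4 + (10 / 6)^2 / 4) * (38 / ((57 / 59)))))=11502 / 1003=11.47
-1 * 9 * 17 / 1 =-153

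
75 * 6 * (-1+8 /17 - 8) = -65250 /17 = -3838.24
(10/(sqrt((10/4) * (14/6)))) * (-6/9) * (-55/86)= 110 * sqrt(210)/903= 1.77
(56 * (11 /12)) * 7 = 1078 /3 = 359.33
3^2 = 9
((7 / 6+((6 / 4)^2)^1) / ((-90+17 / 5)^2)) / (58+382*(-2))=-1025 / 1588406808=-0.00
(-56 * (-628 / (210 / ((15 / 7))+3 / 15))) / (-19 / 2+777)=70336 / 150737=0.47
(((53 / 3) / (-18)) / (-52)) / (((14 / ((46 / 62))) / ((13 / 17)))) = 1219 / 1593648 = 0.00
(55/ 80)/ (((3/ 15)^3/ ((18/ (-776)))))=-12375/ 6208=-1.99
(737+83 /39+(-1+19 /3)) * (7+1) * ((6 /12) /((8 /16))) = 77424 /13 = 5955.69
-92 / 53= -1.74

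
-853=-853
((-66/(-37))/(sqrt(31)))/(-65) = -66 * sqrt(31)/74555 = -0.00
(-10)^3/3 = -1000/3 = -333.33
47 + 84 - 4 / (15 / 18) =631 / 5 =126.20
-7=-7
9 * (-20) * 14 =-2520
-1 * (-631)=631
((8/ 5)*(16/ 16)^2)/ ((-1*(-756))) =2/ 945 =0.00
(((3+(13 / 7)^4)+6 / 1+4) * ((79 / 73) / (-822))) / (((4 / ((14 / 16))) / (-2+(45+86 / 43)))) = -35416095 / 109770976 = -0.32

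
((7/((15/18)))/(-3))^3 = -2744/125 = -21.95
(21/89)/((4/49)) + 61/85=109181/30260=3.61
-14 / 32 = -7 / 16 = -0.44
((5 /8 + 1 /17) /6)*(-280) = -1085 /34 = -31.91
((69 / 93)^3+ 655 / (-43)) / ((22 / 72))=-683637264 / 14091143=-48.52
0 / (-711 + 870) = 0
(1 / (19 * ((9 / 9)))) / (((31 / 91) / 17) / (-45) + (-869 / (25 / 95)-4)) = -69615 / 4373061736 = -0.00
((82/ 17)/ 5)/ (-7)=-82/ 595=-0.14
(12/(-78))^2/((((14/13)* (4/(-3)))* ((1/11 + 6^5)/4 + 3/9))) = -198/23355605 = -0.00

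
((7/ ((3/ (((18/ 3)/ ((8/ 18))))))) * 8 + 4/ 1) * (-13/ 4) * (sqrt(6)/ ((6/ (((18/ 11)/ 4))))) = -624 * sqrt(6)/ 11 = -138.95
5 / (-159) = -5 / 159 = -0.03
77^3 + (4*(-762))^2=9746837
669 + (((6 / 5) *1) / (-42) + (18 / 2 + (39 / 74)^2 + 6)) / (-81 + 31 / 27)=276364572447 / 413218960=668.81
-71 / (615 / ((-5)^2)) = -355 / 123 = -2.89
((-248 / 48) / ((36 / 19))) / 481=-589 / 103896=-0.01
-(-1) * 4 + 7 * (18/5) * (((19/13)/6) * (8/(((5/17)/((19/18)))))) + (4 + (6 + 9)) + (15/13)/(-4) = 775919/3900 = 198.95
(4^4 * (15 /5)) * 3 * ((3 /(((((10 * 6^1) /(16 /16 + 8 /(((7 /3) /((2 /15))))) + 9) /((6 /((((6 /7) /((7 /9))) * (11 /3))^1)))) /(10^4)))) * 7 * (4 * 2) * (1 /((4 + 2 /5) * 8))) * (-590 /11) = -174538182.73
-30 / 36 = -5 / 6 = -0.83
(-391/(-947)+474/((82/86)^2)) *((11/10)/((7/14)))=9136959623/7959535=1147.93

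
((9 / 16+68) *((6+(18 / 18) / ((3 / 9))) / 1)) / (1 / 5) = 49365 / 16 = 3085.31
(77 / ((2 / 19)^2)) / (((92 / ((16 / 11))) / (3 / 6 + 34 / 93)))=17689 / 186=95.10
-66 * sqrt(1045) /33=-2 * sqrt(1045)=-64.65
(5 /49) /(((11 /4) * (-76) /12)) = -60 /10241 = -0.01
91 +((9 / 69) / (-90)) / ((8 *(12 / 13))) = 6027827 / 66240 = 91.00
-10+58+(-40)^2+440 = 2088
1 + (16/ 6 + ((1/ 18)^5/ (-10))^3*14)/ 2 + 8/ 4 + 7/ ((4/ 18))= 241754622090442260479993/ 6746640616477458432000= 35.83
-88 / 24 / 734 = -11 / 2202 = -0.00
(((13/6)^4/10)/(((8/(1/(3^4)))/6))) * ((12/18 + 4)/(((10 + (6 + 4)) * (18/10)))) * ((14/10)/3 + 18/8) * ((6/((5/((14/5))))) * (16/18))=228116707/10628820000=0.02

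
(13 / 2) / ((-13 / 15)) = -15 / 2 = -7.50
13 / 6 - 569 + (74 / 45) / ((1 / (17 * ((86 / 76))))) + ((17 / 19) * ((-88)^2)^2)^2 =93540939901900860331 / 32490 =2879068633484175.45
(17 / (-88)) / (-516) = 0.00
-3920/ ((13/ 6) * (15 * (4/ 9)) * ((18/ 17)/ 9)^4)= -36832761/ 26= -1416644.65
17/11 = 1.55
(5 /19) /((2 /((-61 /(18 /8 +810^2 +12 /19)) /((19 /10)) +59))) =14709814405 /1894825122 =7.76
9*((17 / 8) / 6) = 51 / 16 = 3.19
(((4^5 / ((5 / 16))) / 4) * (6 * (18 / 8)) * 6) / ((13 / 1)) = 331776 / 65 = 5104.25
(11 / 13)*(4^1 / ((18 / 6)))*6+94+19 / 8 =10727 / 104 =103.14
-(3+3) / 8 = -3 / 4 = -0.75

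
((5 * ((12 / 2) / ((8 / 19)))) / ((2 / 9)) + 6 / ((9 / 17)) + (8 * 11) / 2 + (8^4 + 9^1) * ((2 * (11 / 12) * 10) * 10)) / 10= 18071023 / 240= 75295.93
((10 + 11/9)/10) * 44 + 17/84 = 62471/1260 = 49.58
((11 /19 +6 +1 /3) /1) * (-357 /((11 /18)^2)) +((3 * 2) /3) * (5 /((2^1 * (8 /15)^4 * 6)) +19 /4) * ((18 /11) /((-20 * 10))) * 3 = -12445434917757 /1883340800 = -6608.17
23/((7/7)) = 23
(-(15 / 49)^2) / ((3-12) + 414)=-0.00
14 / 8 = 7 / 4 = 1.75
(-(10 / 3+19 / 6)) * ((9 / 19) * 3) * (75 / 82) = -26325 / 3116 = -8.45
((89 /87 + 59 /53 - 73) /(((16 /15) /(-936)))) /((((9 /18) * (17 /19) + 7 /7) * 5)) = 8592.56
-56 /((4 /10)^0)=-56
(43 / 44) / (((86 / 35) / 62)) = 1085 / 44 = 24.66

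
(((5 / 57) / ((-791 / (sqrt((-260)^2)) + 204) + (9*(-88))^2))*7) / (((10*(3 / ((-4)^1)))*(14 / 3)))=-260 / 9299030673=-0.00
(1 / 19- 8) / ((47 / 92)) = -13892 / 893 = -15.56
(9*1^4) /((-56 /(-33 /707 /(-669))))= -99 /8829016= -0.00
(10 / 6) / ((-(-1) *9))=5 / 27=0.19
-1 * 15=-15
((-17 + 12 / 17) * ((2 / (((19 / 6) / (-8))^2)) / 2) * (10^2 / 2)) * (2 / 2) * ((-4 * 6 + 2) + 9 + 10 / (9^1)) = 379379200 / 6137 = 61818.35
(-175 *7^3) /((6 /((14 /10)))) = -84035 /6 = -14005.83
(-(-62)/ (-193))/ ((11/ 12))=-744/ 2123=-0.35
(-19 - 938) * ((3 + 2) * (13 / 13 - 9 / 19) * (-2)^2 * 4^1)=-765600 / 19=-40294.74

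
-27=-27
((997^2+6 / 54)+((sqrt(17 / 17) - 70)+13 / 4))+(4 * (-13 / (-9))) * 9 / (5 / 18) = 178943501 / 180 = 994130.56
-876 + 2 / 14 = -6131 / 7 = -875.86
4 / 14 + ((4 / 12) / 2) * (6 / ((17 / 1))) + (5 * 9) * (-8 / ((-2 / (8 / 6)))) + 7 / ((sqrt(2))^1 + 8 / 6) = 242.89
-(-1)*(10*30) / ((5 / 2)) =120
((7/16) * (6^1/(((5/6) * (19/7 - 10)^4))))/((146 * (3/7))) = 117649/6584795640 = 0.00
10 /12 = 5 /6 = 0.83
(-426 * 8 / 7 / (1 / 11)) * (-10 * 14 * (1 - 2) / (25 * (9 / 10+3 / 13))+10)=-3923744 / 49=-80076.41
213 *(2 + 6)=1704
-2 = -2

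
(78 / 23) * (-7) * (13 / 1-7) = -3276 / 23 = -142.43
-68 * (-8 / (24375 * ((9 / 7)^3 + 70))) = 186592 / 603013125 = 0.00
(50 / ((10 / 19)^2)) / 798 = 19 / 84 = 0.23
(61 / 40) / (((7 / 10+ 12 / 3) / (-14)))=-427 / 94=-4.54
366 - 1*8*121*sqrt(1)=-602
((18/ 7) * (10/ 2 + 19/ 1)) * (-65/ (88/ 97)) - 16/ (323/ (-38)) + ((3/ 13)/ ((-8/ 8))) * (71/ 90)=-2256448079/ 510510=-4419.99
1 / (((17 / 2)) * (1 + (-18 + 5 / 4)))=-8 / 1071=-0.01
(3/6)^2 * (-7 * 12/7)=-3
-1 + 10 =9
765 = 765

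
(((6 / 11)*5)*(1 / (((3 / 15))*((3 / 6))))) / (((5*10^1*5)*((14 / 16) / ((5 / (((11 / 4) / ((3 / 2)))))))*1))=288 / 847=0.34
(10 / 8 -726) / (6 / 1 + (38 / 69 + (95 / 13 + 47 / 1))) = -2600403 / 218360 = -11.91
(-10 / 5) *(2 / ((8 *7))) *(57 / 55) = -57 / 770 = -0.07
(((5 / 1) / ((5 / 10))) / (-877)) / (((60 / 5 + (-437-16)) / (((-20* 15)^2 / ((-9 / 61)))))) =-6100000 / 386757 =-15.77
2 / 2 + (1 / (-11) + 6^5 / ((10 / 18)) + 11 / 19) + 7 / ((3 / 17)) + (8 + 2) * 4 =44134388 / 3135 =14077.95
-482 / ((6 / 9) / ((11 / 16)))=-7953 / 16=-497.06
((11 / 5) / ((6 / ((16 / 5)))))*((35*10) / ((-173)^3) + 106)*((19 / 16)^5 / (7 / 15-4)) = -3737184993518757 / 44960809123840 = -83.12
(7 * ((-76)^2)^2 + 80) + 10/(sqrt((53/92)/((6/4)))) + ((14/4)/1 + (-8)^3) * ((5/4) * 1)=10 * sqrt(7314)/53 + 1868277411/8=233534692.51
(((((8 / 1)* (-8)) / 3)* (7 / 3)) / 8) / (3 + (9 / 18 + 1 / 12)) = -224 / 129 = -1.74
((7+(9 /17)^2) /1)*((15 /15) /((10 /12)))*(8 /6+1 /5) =13.40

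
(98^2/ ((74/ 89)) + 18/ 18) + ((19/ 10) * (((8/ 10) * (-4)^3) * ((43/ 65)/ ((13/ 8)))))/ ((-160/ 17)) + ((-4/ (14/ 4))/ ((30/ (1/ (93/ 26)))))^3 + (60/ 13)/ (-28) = 336414868346684110742/ 29112210035488125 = 11555.80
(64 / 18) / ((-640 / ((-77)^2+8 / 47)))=-278671 / 8460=-32.94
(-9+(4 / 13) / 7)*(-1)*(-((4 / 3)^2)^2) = -208640 / 7371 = -28.31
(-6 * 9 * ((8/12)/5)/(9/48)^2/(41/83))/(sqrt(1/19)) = -84992 * sqrt(19)/205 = -1807.18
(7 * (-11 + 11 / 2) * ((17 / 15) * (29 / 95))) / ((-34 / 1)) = 2233 / 5700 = 0.39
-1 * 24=-24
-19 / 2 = -9.50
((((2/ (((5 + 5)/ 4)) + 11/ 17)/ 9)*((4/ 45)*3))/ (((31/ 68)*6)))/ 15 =328/ 313875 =0.00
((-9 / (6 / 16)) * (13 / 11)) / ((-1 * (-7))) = -312 / 77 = -4.05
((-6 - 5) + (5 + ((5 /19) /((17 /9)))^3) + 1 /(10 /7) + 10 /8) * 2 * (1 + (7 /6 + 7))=-10001702799 /134793068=-74.20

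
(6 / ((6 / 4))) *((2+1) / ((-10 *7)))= -6 / 35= -0.17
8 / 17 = 0.47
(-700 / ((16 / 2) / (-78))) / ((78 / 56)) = 4900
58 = 58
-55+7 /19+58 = 64 /19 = 3.37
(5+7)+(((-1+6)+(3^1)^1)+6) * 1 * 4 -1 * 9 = 59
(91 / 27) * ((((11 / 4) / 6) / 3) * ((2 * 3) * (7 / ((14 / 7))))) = 7007 / 648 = 10.81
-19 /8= -2.38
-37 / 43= -0.86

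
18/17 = 1.06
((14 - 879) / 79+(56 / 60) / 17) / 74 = -219469 / 1490730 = -0.15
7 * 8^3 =3584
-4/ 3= -1.33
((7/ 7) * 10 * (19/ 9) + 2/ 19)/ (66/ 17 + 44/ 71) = 2189498/ 464607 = 4.71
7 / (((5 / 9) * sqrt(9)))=21 / 5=4.20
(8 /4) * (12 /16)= 3 /2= 1.50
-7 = -7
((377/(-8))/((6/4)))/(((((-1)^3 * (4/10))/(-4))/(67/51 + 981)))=-47217365/153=-308610.23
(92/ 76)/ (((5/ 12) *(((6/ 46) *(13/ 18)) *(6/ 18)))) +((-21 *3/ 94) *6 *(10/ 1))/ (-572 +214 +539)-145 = -52.70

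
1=1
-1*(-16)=16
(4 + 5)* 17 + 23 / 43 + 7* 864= 266666 / 43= 6201.53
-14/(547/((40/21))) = -80/1641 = -0.05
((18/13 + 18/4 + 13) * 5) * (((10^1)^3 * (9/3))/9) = 31474.36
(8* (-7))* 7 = -392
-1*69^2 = -4761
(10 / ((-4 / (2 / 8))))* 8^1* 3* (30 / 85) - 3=-141 / 17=-8.29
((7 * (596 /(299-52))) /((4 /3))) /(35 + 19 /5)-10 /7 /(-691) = 76154045 /231779366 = 0.33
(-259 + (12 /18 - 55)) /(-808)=0.39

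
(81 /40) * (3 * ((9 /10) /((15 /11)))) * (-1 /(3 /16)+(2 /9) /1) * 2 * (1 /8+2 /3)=-129789 /4000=-32.45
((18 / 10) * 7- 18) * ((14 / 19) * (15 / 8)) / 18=-63 / 152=-0.41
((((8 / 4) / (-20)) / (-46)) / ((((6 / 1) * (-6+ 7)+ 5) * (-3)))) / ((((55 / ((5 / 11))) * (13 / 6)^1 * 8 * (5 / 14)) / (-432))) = 378 / 9949225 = 0.00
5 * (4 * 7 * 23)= 3220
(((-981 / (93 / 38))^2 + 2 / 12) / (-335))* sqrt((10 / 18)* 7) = -926433817* sqrt(35) / 5794830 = -945.82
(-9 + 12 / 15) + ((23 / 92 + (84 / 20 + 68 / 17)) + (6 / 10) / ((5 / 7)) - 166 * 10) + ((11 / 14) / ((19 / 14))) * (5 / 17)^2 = -910879981 / 549100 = -1658.86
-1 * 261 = -261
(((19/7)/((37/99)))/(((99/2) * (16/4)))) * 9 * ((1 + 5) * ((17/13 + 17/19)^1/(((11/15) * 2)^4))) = 46473750/49296247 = 0.94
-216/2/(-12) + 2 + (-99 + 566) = 478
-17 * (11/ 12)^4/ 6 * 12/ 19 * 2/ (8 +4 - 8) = -0.63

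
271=271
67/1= 67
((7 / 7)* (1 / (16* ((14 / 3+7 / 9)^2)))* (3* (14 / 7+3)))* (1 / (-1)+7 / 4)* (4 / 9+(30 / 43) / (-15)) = 4455 / 471968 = 0.01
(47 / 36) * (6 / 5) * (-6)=-47 / 5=-9.40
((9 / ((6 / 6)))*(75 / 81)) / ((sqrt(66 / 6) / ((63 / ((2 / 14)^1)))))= 3675*sqrt(11) / 11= 1108.05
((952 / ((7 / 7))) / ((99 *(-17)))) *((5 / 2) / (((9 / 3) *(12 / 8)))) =-280 / 891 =-0.31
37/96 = 0.39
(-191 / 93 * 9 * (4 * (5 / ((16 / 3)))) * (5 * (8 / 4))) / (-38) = 42975 / 2356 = 18.24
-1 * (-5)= 5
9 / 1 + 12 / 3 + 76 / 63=895 / 63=14.21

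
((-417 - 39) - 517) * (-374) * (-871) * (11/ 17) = -205090886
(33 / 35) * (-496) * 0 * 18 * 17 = 0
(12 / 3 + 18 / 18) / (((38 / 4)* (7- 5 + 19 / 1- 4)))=10 / 323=0.03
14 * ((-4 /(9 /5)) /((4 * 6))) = -35 /27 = -1.30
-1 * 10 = -10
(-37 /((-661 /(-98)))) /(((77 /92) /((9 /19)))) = -428904 /138149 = -3.10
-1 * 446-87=-533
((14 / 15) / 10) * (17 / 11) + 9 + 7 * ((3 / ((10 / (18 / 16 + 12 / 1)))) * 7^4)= 873664529 / 13200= 66186.71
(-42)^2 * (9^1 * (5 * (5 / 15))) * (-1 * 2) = -52920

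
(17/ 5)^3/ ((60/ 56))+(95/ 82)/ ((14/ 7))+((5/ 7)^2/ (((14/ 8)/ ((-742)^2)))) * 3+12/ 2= 1036614123611/ 2152500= 481586.12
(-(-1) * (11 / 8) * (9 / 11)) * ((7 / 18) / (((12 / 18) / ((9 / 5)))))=189 / 160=1.18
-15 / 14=-1.07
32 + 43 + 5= 80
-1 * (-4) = 4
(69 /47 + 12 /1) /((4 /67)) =42411 /188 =225.59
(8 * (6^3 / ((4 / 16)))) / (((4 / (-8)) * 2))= -6912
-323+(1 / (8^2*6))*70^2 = -29783 / 96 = -310.24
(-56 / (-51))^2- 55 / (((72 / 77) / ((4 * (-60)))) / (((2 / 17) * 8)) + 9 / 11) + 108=362079892 / 8695143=41.64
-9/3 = -3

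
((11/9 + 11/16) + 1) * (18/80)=419/640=0.65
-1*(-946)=946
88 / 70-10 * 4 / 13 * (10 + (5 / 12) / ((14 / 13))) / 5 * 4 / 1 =-33184 / 1365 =-24.31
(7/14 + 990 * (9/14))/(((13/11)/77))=1078957/26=41498.35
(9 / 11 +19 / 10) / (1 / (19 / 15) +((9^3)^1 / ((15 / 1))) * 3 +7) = 5681 / 321002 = 0.02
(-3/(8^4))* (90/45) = -3/2048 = -0.00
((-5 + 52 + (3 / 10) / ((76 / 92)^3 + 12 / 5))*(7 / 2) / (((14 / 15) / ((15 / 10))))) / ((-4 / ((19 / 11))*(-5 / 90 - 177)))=130696550865 / 202263745376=0.65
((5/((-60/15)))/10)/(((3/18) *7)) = -3/28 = -0.11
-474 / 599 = -0.79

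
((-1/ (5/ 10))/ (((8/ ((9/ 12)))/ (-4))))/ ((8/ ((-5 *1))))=-0.47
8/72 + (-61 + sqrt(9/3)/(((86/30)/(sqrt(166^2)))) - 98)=-1430/9 + 2490* sqrt(3)/43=-58.59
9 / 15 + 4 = 4.60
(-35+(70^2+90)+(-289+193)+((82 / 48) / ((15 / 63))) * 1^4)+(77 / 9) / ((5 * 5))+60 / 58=254086199 / 52200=4867.55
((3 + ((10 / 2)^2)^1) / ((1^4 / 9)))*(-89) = -22428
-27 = -27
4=4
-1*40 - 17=-57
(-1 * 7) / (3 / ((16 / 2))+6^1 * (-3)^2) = -56 / 435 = -0.13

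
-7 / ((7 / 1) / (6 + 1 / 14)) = -85 / 14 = -6.07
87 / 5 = 17.40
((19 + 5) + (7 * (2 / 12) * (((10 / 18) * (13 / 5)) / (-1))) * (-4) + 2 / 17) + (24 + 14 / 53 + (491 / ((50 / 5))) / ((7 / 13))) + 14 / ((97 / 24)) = 24739416557 / 165180330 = 149.77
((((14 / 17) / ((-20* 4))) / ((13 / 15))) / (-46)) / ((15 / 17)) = 7 / 23920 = 0.00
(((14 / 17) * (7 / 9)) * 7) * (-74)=-50764 / 153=-331.79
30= 30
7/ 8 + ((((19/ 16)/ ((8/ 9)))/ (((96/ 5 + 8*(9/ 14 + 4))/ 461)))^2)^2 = 57954470090657697589604369/ 4059453032398518747136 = 14276.42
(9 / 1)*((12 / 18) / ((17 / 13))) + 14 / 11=1096 / 187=5.86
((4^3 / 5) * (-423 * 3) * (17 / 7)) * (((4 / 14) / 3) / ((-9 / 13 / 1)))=1329536 / 245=5426.68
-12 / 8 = -1.50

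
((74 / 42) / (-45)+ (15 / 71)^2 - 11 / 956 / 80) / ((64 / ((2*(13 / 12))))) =5055280477 / 27980637511680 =0.00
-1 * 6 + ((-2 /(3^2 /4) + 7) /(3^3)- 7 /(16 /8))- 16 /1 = -12283 /486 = -25.27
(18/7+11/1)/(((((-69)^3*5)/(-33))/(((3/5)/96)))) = 209/122643360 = 0.00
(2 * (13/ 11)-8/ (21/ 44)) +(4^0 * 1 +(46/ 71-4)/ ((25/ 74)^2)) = -438400153/ 10250625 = -42.77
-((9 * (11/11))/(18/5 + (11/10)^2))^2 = -810000/231361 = -3.50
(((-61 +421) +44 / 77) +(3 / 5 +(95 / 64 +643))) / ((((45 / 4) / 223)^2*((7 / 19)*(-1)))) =-2128436557319 / 1984500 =-1072530.39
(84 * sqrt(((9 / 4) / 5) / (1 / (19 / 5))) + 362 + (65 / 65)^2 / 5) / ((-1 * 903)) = -0.52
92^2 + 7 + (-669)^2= 456032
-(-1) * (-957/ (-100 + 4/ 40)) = 3190/ 333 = 9.58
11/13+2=37/13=2.85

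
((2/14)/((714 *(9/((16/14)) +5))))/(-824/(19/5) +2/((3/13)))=-38/509045467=-0.00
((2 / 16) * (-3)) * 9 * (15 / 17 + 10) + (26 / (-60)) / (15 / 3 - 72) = -5019091 / 136680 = -36.72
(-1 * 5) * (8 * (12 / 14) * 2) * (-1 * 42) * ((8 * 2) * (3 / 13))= 138240 / 13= 10633.85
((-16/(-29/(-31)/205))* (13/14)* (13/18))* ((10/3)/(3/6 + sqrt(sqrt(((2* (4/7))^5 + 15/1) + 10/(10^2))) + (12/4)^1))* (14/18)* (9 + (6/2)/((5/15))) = -42100604000/(2349* 35377000^(1/4)* 7^(3/4) + 1342845) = -19835.65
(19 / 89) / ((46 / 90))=855 / 2047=0.42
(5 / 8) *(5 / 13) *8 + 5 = 90 / 13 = 6.92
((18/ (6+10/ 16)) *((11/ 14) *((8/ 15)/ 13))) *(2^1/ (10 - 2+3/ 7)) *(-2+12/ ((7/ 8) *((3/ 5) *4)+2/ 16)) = 1275648/ 18089695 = 0.07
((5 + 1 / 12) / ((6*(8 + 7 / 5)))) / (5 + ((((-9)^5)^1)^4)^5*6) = 305 / 5393026430135761316654615962614469543140756022674521846267770023150533935260039523517986929389413224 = 0.00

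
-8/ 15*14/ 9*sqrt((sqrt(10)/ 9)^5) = -224*10^(1/ 4)/ 6561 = -0.06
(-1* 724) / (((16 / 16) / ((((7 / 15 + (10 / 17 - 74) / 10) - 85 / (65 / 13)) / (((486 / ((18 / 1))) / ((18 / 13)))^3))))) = 35261696 / 15126345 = 2.33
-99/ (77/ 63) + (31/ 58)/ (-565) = -2654401/ 32770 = -81.00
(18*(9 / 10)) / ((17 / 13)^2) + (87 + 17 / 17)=140849 / 1445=97.47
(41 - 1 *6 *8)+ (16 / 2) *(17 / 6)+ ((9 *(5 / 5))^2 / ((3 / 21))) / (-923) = 41680 / 2769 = 15.05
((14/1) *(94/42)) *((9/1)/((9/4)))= 376/3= 125.33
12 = 12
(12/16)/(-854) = -3/3416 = -0.00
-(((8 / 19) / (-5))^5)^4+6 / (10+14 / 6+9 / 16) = 1032439456536601634948628410070093674221856 / 2219027859708876430672370626354217529296875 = 0.47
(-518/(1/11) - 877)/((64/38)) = -124925/32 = -3903.91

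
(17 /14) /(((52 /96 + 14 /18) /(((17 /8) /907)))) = 2601 /1206310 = 0.00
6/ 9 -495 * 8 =-11878/ 3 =-3959.33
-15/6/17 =-5/34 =-0.15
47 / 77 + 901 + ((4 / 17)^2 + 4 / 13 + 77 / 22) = 905.47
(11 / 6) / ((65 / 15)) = 11 / 26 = 0.42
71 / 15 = 4.73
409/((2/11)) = 4499/2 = 2249.50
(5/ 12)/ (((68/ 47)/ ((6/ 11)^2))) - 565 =-4648115/ 8228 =-564.91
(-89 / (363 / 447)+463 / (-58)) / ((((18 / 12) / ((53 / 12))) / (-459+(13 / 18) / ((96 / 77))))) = 34643561899483 / 218287872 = 158705.85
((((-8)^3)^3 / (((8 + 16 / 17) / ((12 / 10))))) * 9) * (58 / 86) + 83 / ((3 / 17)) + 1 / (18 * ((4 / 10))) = -16079080409027 / 147060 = -109336872.09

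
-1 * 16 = -16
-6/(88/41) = -123/44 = -2.80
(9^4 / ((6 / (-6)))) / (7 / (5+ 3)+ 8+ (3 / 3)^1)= -52488 / 79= -664.41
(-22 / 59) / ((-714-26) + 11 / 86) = 1892 / 3754111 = 0.00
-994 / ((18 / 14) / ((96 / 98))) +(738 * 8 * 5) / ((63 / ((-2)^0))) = -288.76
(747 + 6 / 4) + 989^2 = 1957739 / 2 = 978869.50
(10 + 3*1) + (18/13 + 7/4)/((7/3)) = 5221/364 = 14.34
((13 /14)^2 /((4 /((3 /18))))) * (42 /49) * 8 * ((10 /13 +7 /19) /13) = 281 /13034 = 0.02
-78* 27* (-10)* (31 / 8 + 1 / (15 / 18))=213759 / 2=106879.50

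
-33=-33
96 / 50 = 48 / 25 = 1.92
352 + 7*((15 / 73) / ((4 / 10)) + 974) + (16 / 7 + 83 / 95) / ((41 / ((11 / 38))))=271281527089 / 37816555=7173.62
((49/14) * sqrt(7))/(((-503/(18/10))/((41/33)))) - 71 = -71 - 861 * sqrt(7)/55330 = -71.04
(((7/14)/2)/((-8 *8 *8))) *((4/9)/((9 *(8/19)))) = -19/331776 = -0.00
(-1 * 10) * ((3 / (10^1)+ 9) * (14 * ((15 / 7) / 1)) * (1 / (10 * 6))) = -93 / 2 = -46.50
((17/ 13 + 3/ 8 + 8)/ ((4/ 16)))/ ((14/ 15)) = 15105/ 364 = 41.50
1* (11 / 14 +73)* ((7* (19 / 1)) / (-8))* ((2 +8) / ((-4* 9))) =98135 / 288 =340.75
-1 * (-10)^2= -100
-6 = -6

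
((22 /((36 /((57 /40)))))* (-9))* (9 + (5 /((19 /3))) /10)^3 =-271019925 /46208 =-5865.22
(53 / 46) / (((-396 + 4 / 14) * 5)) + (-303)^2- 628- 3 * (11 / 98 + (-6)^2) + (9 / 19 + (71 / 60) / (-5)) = 40514241626744 / 444855075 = 91072.90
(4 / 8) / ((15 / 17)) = 17 / 30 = 0.57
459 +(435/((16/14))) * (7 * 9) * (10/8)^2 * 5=24038127/128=187797.87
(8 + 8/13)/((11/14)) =10.97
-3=-3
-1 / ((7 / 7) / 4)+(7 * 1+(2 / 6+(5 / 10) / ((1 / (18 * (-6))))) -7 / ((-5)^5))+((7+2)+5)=-343729 / 9375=-36.66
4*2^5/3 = 128/3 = 42.67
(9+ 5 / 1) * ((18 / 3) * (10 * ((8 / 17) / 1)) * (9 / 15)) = 237.18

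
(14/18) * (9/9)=7/9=0.78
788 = 788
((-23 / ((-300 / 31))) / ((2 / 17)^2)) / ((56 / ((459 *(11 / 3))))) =115597977 / 22400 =5160.62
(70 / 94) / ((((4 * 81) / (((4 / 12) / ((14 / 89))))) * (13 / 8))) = 445 / 148473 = 0.00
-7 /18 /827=-7 /14886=-0.00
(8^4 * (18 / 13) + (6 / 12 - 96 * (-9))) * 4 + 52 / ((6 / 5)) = 1021288 / 39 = 26186.87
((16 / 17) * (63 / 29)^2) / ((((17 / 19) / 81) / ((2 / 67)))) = 12.00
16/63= 0.25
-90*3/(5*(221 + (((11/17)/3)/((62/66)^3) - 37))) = -27348138/93318017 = -0.29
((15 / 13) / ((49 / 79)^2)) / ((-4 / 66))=-3089295 / 62426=-49.49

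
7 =7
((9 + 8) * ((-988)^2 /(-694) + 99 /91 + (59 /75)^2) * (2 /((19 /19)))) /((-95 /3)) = 8483975794492 /5624653125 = 1508.36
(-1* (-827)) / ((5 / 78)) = 64506 / 5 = 12901.20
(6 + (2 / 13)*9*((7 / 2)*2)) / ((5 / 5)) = 204 / 13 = 15.69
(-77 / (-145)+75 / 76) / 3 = 16727 / 33060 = 0.51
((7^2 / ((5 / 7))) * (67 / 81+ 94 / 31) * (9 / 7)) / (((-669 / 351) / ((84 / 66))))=-7856758 / 34565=-227.30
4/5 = 0.80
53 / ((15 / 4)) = 212 / 15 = 14.13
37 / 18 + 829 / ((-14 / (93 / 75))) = -112408 / 1575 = -71.37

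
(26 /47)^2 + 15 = 33811 /2209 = 15.31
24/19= 1.26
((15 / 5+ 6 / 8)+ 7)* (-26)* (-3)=1677 / 2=838.50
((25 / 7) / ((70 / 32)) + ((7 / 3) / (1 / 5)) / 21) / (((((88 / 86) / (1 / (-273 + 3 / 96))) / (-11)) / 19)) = 1.64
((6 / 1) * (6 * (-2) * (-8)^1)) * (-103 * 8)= -474624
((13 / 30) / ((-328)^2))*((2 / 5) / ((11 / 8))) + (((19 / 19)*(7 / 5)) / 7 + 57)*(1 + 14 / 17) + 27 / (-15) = 19333450181 / 188608200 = 102.51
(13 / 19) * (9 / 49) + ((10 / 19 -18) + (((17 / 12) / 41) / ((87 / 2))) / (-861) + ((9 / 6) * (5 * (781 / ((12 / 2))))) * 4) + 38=9621016254511 / 2450807226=3925.65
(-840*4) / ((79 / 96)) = -322560 / 79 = -4083.04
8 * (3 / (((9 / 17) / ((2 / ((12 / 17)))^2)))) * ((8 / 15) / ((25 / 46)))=3615968 / 10125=357.13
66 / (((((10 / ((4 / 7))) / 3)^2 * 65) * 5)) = 2376 / 398125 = 0.01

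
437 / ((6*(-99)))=-437 / 594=-0.74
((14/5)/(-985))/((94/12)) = -0.00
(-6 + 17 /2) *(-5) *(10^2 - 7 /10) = -4965 /4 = -1241.25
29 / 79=0.37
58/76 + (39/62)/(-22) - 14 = -343787/25916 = -13.27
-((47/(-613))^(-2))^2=-141202341361/4879681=-28936.80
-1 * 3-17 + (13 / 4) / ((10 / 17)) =-579 / 40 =-14.48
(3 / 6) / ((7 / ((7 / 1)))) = 1 / 2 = 0.50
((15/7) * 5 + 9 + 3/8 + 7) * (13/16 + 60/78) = 71299/1664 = 42.85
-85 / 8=-10.62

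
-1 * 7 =-7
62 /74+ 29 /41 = 2344 /1517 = 1.55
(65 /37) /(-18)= -65 /666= -0.10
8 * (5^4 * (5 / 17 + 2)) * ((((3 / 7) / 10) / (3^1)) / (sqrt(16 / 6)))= 4875 * sqrt(6) / 119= 100.35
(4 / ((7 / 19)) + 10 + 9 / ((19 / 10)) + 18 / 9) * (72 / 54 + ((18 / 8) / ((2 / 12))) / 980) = 2907007 / 78204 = 37.17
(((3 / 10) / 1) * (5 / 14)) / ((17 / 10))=15 / 238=0.06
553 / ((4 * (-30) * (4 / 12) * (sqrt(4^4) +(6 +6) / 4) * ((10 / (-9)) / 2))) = 1.31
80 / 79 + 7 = 633 / 79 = 8.01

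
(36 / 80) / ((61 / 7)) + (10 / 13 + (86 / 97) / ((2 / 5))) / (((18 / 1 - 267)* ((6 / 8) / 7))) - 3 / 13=-111489473 / 383066580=-0.29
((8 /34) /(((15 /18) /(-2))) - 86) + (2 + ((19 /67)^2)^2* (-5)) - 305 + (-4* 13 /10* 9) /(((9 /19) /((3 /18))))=-2086572925373 /5138535855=-406.06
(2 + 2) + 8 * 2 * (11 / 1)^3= 21300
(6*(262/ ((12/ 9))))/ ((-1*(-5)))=1179/ 5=235.80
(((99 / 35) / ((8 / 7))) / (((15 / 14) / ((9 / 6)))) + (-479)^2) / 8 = 45888893 / 1600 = 28680.56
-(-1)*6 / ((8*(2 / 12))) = 9 / 2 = 4.50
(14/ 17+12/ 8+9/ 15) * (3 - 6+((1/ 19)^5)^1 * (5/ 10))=-7383726721/ 841873660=-8.77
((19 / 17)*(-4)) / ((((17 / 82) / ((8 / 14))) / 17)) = -24928 / 119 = -209.48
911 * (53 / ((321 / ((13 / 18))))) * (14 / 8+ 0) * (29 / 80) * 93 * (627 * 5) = 825546644923 / 41088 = 20092159.39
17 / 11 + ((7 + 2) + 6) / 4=233 / 44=5.30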